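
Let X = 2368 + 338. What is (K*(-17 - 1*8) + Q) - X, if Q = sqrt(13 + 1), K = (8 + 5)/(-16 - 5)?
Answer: -56501/21 + sqrt(14) ≈ -2686.8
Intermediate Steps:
K = -13/21 (K = 13/(-21) = 13*(-1/21) = -13/21 ≈ -0.61905)
X = 2706
Q = sqrt(14) ≈ 3.7417
(K*(-17 - 1*8) + Q) - X = (-13*(-17 - 1*8)/21 + sqrt(14)) - 1*2706 = (-13*(-17 - 8)/21 + sqrt(14)) - 2706 = (-13/21*(-25) + sqrt(14)) - 2706 = (325/21 + sqrt(14)) - 2706 = -56501/21 + sqrt(14)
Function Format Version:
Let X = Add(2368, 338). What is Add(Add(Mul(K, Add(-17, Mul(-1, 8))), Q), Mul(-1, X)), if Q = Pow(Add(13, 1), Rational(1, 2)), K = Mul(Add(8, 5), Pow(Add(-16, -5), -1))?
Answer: Add(Rational(-56501, 21), Pow(14, Rational(1, 2))) ≈ -2686.8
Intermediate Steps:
K = Rational(-13, 21) (K = Mul(13, Pow(-21, -1)) = Mul(13, Rational(-1, 21)) = Rational(-13, 21) ≈ -0.61905)
X = 2706
Q = Pow(14, Rational(1, 2)) ≈ 3.7417
Add(Add(Mul(K, Add(-17, Mul(-1, 8))), Q), Mul(-1, X)) = Add(Add(Mul(Rational(-13, 21), Add(-17, Mul(-1, 8))), Pow(14, Rational(1, 2))), Mul(-1, 2706)) = Add(Add(Mul(Rational(-13, 21), Add(-17, -8)), Pow(14, Rational(1, 2))), -2706) = Add(Add(Mul(Rational(-13, 21), -25), Pow(14, Rational(1, 2))), -2706) = Add(Add(Rational(325, 21), Pow(14, Rational(1, 2))), -2706) = Add(Rational(-56501, 21), Pow(14, Rational(1, 2)))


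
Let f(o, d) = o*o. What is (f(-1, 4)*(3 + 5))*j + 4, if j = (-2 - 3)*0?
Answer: 4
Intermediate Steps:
f(o, d) = o²
j = 0 (j = -5*0 = 0)
(f(-1, 4)*(3 + 5))*j + 4 = ((-1)²*(3 + 5))*0 + 4 = (1*8)*0 + 4 = 8*0 + 4 = 0 + 4 = 4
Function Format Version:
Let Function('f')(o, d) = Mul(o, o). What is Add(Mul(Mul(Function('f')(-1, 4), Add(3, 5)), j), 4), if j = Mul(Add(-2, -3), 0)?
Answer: 4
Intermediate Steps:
Function('f')(o, d) = Pow(o, 2)
j = 0 (j = Mul(-5, 0) = 0)
Add(Mul(Mul(Function('f')(-1, 4), Add(3, 5)), j), 4) = Add(Mul(Mul(Pow(-1, 2), Add(3, 5)), 0), 4) = Add(Mul(Mul(1, 8), 0), 4) = Add(Mul(8, 0), 4) = Add(0, 4) = 4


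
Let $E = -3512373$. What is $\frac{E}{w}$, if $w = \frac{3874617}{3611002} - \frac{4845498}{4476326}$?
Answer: $\frac{9462345821867256866}{25509025309} \approx 3.7094 \cdot 10^{8}$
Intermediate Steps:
$w = - \frac{76527075927}{8082011069326}$ ($w = 3874617 \cdot \frac{1}{3611002} - \frac{2422749}{2238163} = \frac{3874617}{3611002} - \frac{2422749}{2238163} = - \frac{76527075927}{8082011069326} \approx -0.0094688$)
$\frac{E}{w} = - \frac{3512373}{- \frac{76527075927}{8082011069326}} = \left(-3512373\right) \left(- \frac{8082011069326}{76527075927}\right) = \frac{9462345821867256866}{25509025309}$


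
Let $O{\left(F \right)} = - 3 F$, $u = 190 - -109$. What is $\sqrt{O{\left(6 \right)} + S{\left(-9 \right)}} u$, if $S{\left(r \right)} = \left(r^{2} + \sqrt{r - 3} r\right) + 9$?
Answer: $897 \sqrt{8 - 2 i \sqrt{3}} \approx 2593.4 - 537.38 i$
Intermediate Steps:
$u = 299$ ($u = 190 + 109 = 299$)
$S{\left(r \right)} = 9 + r^{2} + r \sqrt{-3 + r}$ ($S{\left(r \right)} = \left(r^{2} + \sqrt{-3 + r} r\right) + 9 = \left(r^{2} + r \sqrt{-3 + r}\right) + 9 = 9 + r^{2} + r \sqrt{-3 + r}$)
$\sqrt{O{\left(6 \right)} + S{\left(-9 \right)}} u = \sqrt{\left(-3\right) 6 + \left(9 + \left(-9\right)^{2} - 9 \sqrt{-3 - 9}\right)} 299 = \sqrt{-18 + \left(9 + 81 - 9 \sqrt{-12}\right)} 299 = \sqrt{-18 + \left(9 + 81 - 9 \cdot 2 i \sqrt{3}\right)} 299 = \sqrt{-18 + \left(9 + 81 - 18 i \sqrt{3}\right)} 299 = \sqrt{-18 + \left(90 - 18 i \sqrt{3}\right)} 299 = \sqrt{72 - 18 i \sqrt{3}} \cdot 299 = 299 \sqrt{72 - 18 i \sqrt{3}}$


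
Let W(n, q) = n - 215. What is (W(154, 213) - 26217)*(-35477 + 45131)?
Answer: -253687812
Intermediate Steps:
W(n, q) = -215 + n
(W(154, 213) - 26217)*(-35477 + 45131) = ((-215 + 154) - 26217)*(-35477 + 45131) = (-61 - 26217)*9654 = -26278*9654 = -253687812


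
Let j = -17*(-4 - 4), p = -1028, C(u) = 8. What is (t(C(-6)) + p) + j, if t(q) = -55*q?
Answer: -1332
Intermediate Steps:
j = 136 (j = -17*(-8) = 136)
(t(C(-6)) + p) + j = (-55*8 - 1028) + 136 = (-440 - 1028) + 136 = -1468 + 136 = -1332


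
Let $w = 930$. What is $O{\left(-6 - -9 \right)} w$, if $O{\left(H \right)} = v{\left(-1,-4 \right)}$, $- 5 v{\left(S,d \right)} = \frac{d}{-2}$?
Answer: $-372$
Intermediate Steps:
$v{\left(S,d \right)} = \frac{d}{10}$ ($v{\left(S,d \right)} = - \frac{d \frac{1}{-2}}{5} = - \frac{d \left(- \frac{1}{2}\right)}{5} = - \frac{\left(- \frac{1}{2}\right) d}{5} = \frac{d}{10}$)
$O{\left(H \right)} = - \frac{2}{5}$ ($O{\left(H \right)} = \frac{1}{10} \left(-4\right) = - \frac{2}{5}$)
$O{\left(-6 - -9 \right)} w = \left(- \frac{2}{5}\right) 930 = -372$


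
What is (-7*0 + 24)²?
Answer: 576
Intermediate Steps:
(-7*0 + 24)² = (0 + 24)² = 24² = 576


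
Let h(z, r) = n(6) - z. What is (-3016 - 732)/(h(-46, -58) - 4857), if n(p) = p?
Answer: 3748/4805 ≈ 0.78002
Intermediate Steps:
h(z, r) = 6 - z
(-3016 - 732)/(h(-46, -58) - 4857) = (-3016 - 732)/((6 - 1*(-46)) - 4857) = -3748/((6 + 46) - 4857) = -3748/(52 - 4857) = -3748/(-4805) = -3748*(-1/4805) = 3748/4805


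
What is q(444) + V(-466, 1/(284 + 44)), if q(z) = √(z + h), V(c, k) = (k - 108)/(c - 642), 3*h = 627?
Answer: 35423/363424 + √653 ≈ 25.651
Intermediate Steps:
h = 209 (h = (⅓)*627 = 209)
V(c, k) = (-108 + k)/(-642 + c)
q(z) = √(209 + z) (q(z) = √(z + 209) = √(209 + z))
q(444) + V(-466, 1/(284 + 44)) = √(209 + 444) + (-108 + 1/(284 + 44))/(-642 - 466) = √653 + (-108 + 1/328)/(-1108) = √653 - (-108 + 1/328)/1108 = √653 - 1/1108*(-35423/328) = √653 + 35423/363424 = 35423/363424 + √653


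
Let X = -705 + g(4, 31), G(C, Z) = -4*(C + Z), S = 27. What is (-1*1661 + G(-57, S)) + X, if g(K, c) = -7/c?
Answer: -69633/31 ≈ -2246.2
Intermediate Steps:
G(C, Z) = -4*C - 4*Z
X = -21862/31 (X = -705 - 7/31 = -21862/31 ≈ -705.23)
(-1*1661 + G(-57, S)) + X = (-1*1661 + (-4*(-57) - 4*27)) - 21862/31 = (-1661 + (228 - 108)) - 21862/31 = (-1661 + 120) - 21862/31 = -1541 - 21862/31 = -69633/31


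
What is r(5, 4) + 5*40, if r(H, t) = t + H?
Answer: 209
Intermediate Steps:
r(H, t) = H + t
r(5, 4) + 5*40 = (5 + 4) + 5*40 = 9 + 200 = 209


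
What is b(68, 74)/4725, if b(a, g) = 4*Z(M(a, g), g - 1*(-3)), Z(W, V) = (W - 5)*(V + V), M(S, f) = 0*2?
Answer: -88/135 ≈ -0.65185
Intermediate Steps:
M(S, f) = 0
Z(W, V) = 2*V*(-5 + W) (Z(W, V) = (-5 + W)*(2*V) = 2*V*(-5 + W))
b(a, g) = -120 - 40*g (b(a, g) = 4*(2*(g - 1*(-3))*(-5 + 0)) = 4*(2*(g + 3)*(-5)) = 4*(2*(3 + g)*(-5)) = 4*(-30 - 10*g) = -120 - 40*g)
b(68, 74)/4725 = (-120 - 40*74)/4725 = (-120 - 2960)*(1/4725) = -3080*1/4725 = -88/135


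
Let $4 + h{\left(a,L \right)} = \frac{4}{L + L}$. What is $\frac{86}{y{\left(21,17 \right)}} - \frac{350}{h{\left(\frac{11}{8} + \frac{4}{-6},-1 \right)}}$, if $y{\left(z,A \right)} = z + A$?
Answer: $\frac{3454}{57} \approx 60.596$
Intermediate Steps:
$h{\left(a,L \right)} = -4 + \frac{2}{L}$ ($h{\left(a,L \right)} = -4 + \frac{4}{L + L} = -4 + \frac{4}{2 L} = -4 + 4 \frac{1}{2 L} = -4 + \frac{2}{L}$)
$y{\left(z,A \right)} = A + z$
$\frac{86}{y{\left(21,17 \right)}} - \frac{350}{h{\left(\frac{11}{8} + \frac{4}{-6},-1 \right)}} = \frac{86}{17 + 21} - \frac{350}{-4 + \frac{2}{-1}} = \frac{86}{38} - \frac{350}{-4 + 2 \left(-1\right)} = 86 \cdot \frac{1}{38} - \frac{350}{-4 - 2} = \frac{43}{19} - \frac{350}{-6} = \frac{43}{19} - - \frac{175}{3} = \frac{43}{19} + \frac{175}{3} = \frac{3454}{57}$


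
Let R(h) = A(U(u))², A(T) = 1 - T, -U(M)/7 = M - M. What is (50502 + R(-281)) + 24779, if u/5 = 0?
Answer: 75282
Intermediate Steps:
u = 0 (u = 5*0 = 0)
U(M) = 0 (U(M) = -7*(M - M) = -7*0 = 0)
R(h) = 1 (R(h) = (1 - 1*0)² = (1 + 0)² = 1² = 1)
(50502 + R(-281)) + 24779 = (50502 + 1) + 24779 = 50503 + 24779 = 75282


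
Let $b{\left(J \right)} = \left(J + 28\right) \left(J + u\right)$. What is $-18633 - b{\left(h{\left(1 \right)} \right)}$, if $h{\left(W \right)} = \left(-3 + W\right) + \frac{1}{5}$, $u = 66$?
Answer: $- \frac{507876}{25} \approx -20315.0$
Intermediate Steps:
$h{\left(W \right)} = - \frac{14}{5} + W$ ($h{\left(W \right)} = \left(-3 + W\right) + \frac{1}{5} = - \frac{14}{5} + W$)
$b{\left(J \right)} = \left(28 + J\right) \left(66 + J\right)$ ($b{\left(J \right)} = \left(J + 28\right) \left(J + 66\right) = \left(28 + J\right) \left(66 + J\right)$)
$-18633 - b{\left(h{\left(1 \right)} \right)} = -18633 - \left(1848 + \left(- \frac{14}{5} + 1\right)^{2} + 94 \left(- \frac{14}{5} + 1\right)\right) = -18633 - \left(1848 + \left(- \frac{9}{5}\right)^{2} + 94 \left(- \frac{9}{5}\right)\right) = -18633 - \left(1848 + \frac{81}{25} - \frac{846}{5}\right) = -18633 - \frac{42051}{25} = - \frac{507876}{25}$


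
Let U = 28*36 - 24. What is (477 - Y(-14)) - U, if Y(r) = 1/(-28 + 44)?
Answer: -8113/16 ≈ -507.06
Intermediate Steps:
U = 984 (U = 1008 - 24 = 984)
Y(r) = 1/16
(477 - Y(-14)) - U = (477 - 1*1/16) - 1*984 = (477 - 1/16) - 984 = 7631/16 - 984 = -8113/16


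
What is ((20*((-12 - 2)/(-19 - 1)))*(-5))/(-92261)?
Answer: 70/92261 ≈ 0.00075872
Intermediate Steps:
((20*((-12 - 2)/(-19 - 1)))*(-5))/(-92261) = ((20*(-14/(-20)))*(-5))*(-1/92261) = ((20*(-14*(-1/20)))*(-5))*(-1/92261) = ((20*(7/10))*(-5))*(-1/92261) = (14*(-5))*(-1/92261) = -70*(-1/92261) = 70/92261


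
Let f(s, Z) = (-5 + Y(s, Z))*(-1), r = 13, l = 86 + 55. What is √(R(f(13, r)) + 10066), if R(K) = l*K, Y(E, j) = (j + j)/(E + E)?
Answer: √10630 ≈ 103.10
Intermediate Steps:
l = 141
Y(E, j) = j/E (Y(E, j) = (2*j)/((2*E)) = (2*j)*(1/(2*E)) = j/E)
f(s, Z) = 5 - Z/s (f(s, Z) = (-5 + Z/s)*(-1) = 5 - Z/s)
R(K) = 141*K
√(R(f(13, r)) + 10066) = √(141*(5 - 1*13/13) + 10066) = √(141*(5 - 1*13*1/13) + 10066) = √(141*(5 - 1) + 10066) = √(141*4 + 10066) = √(564 + 10066) = √10630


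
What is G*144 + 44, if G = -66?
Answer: -9460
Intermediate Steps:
G*144 + 44 = -66*144 + 44 = -9504 + 44 = -9460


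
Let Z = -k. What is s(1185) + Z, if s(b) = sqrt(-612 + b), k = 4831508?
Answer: -4831508 + sqrt(573) ≈ -4.8315e+6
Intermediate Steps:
Z = -4831508 (Z = -1*4831508 = -4831508)
s(1185) + Z = sqrt(-612 + 1185) - 4831508 = sqrt(573) - 4831508 = -4831508 + sqrt(573)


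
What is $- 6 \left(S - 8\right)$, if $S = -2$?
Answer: $60$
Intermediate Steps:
$- 6 \left(S - 8\right) = - 6 \left(-2 - 8\right) = \left(-6\right) \left(-10\right) = 60$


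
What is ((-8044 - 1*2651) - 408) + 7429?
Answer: -3674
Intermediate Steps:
((-8044 - 1*2651) - 408) + 7429 = ((-8044 - 2651) - 408) + 7429 = (-10695 - 408) + 7429 = -11103 + 7429 = -3674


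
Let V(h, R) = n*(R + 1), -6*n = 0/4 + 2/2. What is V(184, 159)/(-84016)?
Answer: 5/15753 ≈ 0.00031740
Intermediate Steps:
n = -⅙ (n = -(0/4 + 2/2)/6 = -(0*(¼) + 2*(½))/6 = -(0 + 1)/6 = -⅙*1 = -⅙ ≈ -0.16667)
V(h, R) = -⅙ - R/6 (V(h, R) = -(R + 1)/6 = -(1 + R)/6 = -⅙ - R/6)
V(184, 159)/(-84016) = (-⅙ - ⅙*159)/(-84016) = (-⅙ - 53/2)*(-1/84016) = -80/3*(-1/84016) = 5/15753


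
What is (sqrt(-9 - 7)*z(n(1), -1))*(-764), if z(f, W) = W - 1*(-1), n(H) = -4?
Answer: 0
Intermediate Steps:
z(f, W) = 1 + W (z(f, W) = W + 1 = 1 + W)
(sqrt(-9 - 7)*z(n(1), -1))*(-764) = (sqrt(-9 - 7)*(1 - 1))*(-764) = (sqrt(-16)*0)*(-764) = ((4*I)*0)*(-764) = 0*(-764) = 0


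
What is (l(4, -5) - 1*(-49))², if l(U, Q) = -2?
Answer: 2209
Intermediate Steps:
(l(4, -5) - 1*(-49))² = (-2 - 1*(-49))² = (-2 + 49)² = 47² = 2209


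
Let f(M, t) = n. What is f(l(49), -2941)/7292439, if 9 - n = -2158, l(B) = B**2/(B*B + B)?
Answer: 197/662949 ≈ 0.00029716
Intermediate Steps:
l(B) = B**2/(B + B**2) (l(B) = B**2/(B**2 + B) = B**2/(B + B**2))
n = 2167 (n = 9 - 1*(-2158) = 9 + 2158 = 2167)
f(M, t) = 2167
f(l(49), -2941)/7292439 = 2167/7292439 = 2167*(1/7292439) = 197/662949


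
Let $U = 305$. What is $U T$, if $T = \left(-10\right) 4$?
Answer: $-12200$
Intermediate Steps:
$T = -40$
$U T = 305 \left(-40\right) = -12200$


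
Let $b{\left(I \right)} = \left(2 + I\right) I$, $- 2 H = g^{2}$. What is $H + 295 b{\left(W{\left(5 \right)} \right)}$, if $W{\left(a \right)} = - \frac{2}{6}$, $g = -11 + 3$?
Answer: $- \frac{1763}{9} \approx -195.89$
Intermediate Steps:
$g = -8$
$W{\left(a \right)} = - \frac{1}{3}$ ($W{\left(a \right)} = \left(-2\right) \frac{1}{6} = - \frac{1}{3}$)
$H = -32$ ($H = - \frac{\left(-8\right)^{2}}{2} = \left(- \frac{1}{2}\right) 64 = -32$)
$b{\left(I \right)} = I \left(2 + I\right)$
$H + 295 b{\left(W{\left(5 \right)} \right)} = -32 + 295 \left(- \frac{2 - \frac{1}{3}}{3}\right) = -32 + 295 \left(\left(- \frac{1}{3}\right) \frac{5}{3}\right) = -32 + 295 \left(- \frac{5}{9}\right) = -32 - \frac{1475}{9} = - \frac{1763}{9}$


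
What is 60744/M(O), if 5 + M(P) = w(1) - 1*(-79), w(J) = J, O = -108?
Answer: 20248/25 ≈ 809.92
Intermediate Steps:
M(P) = 75 (M(P) = -5 + (1 - 1*(-79)) = -5 + (1 + 79) = -5 + 80 = 75)
60744/M(O) = 60744/75 = 60744*(1/75) = 20248/25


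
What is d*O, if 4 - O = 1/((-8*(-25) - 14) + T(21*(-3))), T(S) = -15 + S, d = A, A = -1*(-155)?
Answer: 66805/108 ≈ 618.56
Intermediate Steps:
A = 155
d = 155
O = 431/108 (O = 4 - 1/((-8*(-25) - 14) + (-15 + 21*(-3))) = 4 - 1/((200 - 14) + (-15 - 63)) = 4 - 1/(186 - 78) = 4 - 1/108 = 431/108 ≈ 3.9907)
d*O = 155*(431/108) = 66805/108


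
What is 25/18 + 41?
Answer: 763/18 ≈ 42.389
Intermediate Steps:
25/18 + 41 = 763/18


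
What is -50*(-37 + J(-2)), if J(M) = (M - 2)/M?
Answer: 1750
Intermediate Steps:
J(M) = (-2 + M)/M
-50*(-37 + J(-2)) = -50*(-37 + (-2 - 2)/(-2)) = -50*(-37 - ½*(-4)) = -50*(-37 + 2) = -50*(-35) = 1750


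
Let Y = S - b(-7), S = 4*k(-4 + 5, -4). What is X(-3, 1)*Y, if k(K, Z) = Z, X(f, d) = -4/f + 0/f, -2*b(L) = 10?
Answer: -44/3 ≈ -14.667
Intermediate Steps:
b(L) = -5 (b(L) = -½*10 = -5)
X(f, d) = -4/f (X(f, d) = -4/f + 0 = -4/f)
S = -16 (S = 4*(-4) = -16)
Y = -11 (Y = -16 - 1*(-5) = -16 + 5 = -11)
X(-3, 1)*Y = -4/(-3)*(-11) = -4*(-⅓)*(-11) = (4/3)*(-11) = -44/3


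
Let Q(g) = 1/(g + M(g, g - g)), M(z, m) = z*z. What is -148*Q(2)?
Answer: -74/3 ≈ -24.667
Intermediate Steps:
M(z, m) = z²
Q(g) = 1/(g + g²)
-148*Q(2) = -148/(2*(1 + 2)) = -74/3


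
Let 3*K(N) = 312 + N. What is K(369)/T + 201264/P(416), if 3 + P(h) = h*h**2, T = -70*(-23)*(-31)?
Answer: -6296937271/3593085433630 ≈ -0.0017525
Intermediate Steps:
T = -49910 (T = 1610*(-31) = -49910)
K(N) = 104 + N/3 (K(N) = (312 + N)/3 = 104 + N/3)
P(h) = -3 + h**3 (P(h) = -3 + h*h**2 = -3 + h**3)
K(369)/T + 201264/P(416) = (104 + (1/3)*369)/(-49910) + 201264/(-3 + 416**3) = (104 + 123)*(-1/49910) + 201264/(-3 + 71991296) = 227*(-1/49910) + 201264/71991293 = -227/49910 + 201264*(1/71991293) = -227/49910 + 201264/71991293 = -6296937271/3593085433630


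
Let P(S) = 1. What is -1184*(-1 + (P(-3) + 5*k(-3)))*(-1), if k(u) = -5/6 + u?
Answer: -68080/3 ≈ -22693.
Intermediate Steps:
k(u) = -⅚ + u (k(u) = -5*⅙ + u = -⅚ + u)
-1184*(-1 + (P(-3) + 5*k(-3)))*(-1) = -1184*(-1 + (1 + 5*(-⅚ - 3)))*(-1) = -1184*(-1 + (1 + 5*(-23/6)))*(-1) = -1184*(-1 + (1 - 115/6))*(-1) = -1184*(-1 - 109/6)*(-1) = -(-68080)*(-1)/3 = -1184*115/6 = -68080/3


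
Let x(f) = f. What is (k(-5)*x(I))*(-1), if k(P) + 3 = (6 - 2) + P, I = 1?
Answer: 4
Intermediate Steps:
k(P) = 1 + P (k(P) = -3 + ((6 - 2) + P) = -3 + (4 + P) = 1 + P)
(k(-5)*x(I))*(-1) = ((1 - 5)*1)*(-1) = -4*1*(-1) = -4*(-1) = 4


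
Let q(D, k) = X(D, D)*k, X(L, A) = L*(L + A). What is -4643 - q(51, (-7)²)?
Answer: -259541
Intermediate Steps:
X(L, A) = L*(A + L)
q(D, k) = 2*k*D² (q(D, k) = (D*(D + D))*k = (D*(2*D))*k = (2*D²)*k = 2*k*D²)
-4643 - q(51, (-7)²) = -4643 - 2*(-7)²*51² = -4643 - 2*49*2601 = -4643 - 1*254898 = -4643 - 254898 = -259541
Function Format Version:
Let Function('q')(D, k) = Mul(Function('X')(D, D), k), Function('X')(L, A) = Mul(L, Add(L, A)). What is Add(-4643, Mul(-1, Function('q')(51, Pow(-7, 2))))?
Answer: -259541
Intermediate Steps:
Function('X')(L, A) = Mul(L, Add(A, L))
Function('q')(D, k) = Mul(2, k, Pow(D, 2)) (Function('q')(D, k) = Mul(Mul(D, Add(D, D)), k) = Mul(Mul(D, Mul(2, D)), k) = Mul(Mul(2, Pow(D, 2)), k) = Mul(2, k, Pow(D, 2)))
Add(-4643, Mul(-1, Function('q')(51, Pow(-7, 2)))) = Add(-4643, Mul(-1, Mul(2, Pow(-7, 2), Pow(51, 2)))) = Add(-4643, Mul(-1, Mul(2, 49, 2601))) = Add(-4643, Mul(-1, 254898)) = Add(-4643, -254898) = -259541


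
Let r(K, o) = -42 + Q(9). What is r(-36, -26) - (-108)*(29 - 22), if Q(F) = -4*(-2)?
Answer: 722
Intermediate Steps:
Q(F) = 8
r(K, o) = -34 (r(K, o) = -42 + 8 = -34)
r(-36, -26) - (-108)*(29 - 22) = -34 - (-108)*(29 - 22) = -34 - (-108)*7 = -34 - 1*(-756) = -34 + 756 = 722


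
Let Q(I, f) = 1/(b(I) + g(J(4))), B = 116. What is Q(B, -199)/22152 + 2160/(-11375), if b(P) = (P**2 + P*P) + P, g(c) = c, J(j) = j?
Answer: -19899011921/104792251200 ≈ -0.18989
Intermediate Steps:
b(P) = P + 2*P**2 (b(P) = (P**2 + P**2) + P = 2*P**2 + P = P + 2*P**2)
Q(I, f) = 1/(4 + I*(1 + 2*I)) (Q(I, f) = 1/(I*(1 + 2*I) + 4) = 1/(4 + I*(1 + 2*I)))
Q(B, -199)/22152 + 2160/(-11375) = 1/((4 + 116*(1 + 2*116))*22152) + 2160/(-11375) = (1/22152)/(4 + 116*(1 + 232)) + 2160*(-1/11375) = (1/22152)/(4 + 116*233) - 432/2275 = (1/22152)/(4 + 27028) - 432/2275 = (1/22152)/27032 - 432/2275 = (1/27032)*(1/22152) - 432/2275 = 1/598812864 - 432/2275 = -19899011921/104792251200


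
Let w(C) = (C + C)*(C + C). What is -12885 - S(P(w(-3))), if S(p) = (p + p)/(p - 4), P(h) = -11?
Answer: -193297/15 ≈ -12886.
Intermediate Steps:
w(C) = 4*C**2 (w(C) = (2*C)*(2*C) = 4*C**2)
S(p) = 2*p/(-4 + p) (S(p) = (2*p)/(-4 + p) = 2*p/(-4 + p))
-12885 - S(P(w(-3))) = -12885 - 2*(-11)/(-4 - 11) = -12885 - 2*(-11)/(-15) = -12885 - 2*(-11)*(-1)/15 = -12885 - 1*22/15 = -12885 - 22/15 = -193297/15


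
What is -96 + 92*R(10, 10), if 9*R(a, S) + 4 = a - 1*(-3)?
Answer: -4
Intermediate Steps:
R(a, S) = -⅑ + a/9 (R(a, S) = -4/9 + (a - 1*(-3))/9 = -4/9 + (a + 3)/9 = -4/9 + (3 + a)/9 = -4/9 + (⅓ + a/9) = -⅑ + a/9)
-96 + 92*R(10, 10) = -96 + 92*(-⅑ + (⅑)*10) = -96 + 92*(-⅑ + 10/9) = -96 + 92*1 = -96 + 92 = -4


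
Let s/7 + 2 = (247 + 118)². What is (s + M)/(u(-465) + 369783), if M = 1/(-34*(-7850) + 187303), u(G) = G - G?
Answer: 423572003884/167956547949 ≈ 2.5219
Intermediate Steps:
u(G) = 0
s = 932561 (s = -14 + 7*(247 + 118)² = -14 + 7*365² = -14 + 7*133225 = -14 + 932575 = 932561)
M = 1/454203 (M = 1/(266900 + 187303) = 1/454203 ≈ 2.2017e-6)
(s + M)/(u(-465) + 369783) = (932561 + 1/454203)/(0 + 369783) = (423572003884/454203)/369783 = (423572003884/454203)*(1/369783) = 423572003884/167956547949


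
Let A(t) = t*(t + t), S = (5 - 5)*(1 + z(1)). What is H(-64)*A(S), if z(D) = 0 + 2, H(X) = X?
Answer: 0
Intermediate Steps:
z(D) = 2
S = 0 (S = (5 - 5)*(1 + 2) = 0*3 = 0)
A(t) = 2*t**2 (A(t) = t*(2*t) = 2*t**2)
H(-64)*A(S) = -128*0**2 = -128*0 = -64*0 = 0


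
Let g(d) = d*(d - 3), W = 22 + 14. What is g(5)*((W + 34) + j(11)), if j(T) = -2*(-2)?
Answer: 740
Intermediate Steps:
W = 36
j(T) = 4
g(d) = d*(-3 + d)
g(5)*((W + 34) + j(11)) = (5*(-3 + 5))*((36 + 34) + 4) = (5*2)*(70 + 4) = 10*74 = 740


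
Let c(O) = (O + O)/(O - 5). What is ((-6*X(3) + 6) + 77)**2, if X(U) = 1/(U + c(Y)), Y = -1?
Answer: 164836/25 ≈ 6593.4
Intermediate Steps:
c(O) = 2*O/(-5 + O) (c(O) = (2*O)/(-5 + O) = 2*O/(-5 + O))
X(U) = 1/(1/3 + U) (X(U) = 1/(U + 2*(-1)/(-5 - 1)) = 1/(U + 2*(-1)/(-6)) = 1/(U + 2*(-1)*(-1/6)) = 1/(U + 1/3) = 1/(1/3 + U))
((-6*X(3) + 6) + 77)**2 = ((-18/(1 + 3*3) + 6) + 77)**2 = ((-18/(1 + 9) + 6) + 77)**2 = ((-18/10 + 6) + 77)**2 = ((-6*3/10 + 6) + 77)**2 = ((-9/5 + 6) + 77)**2 = (21/5 + 77)**2 = (406/5)**2 = 164836/25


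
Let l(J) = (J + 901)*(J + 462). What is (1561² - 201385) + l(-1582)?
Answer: 2998056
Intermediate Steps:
l(J) = (462 + J)*(901 + J) (l(J) = (901 + J)*(462 + J) = (462 + J)*(901 + J))
(1561² - 201385) + l(-1582) = (1561² - 201385) + (416262 + (-1582)² + 1363*(-1582)) = (2436721 - 201385) + (416262 + 2502724 - 2156266) = 2235336 + 762720 = 2998056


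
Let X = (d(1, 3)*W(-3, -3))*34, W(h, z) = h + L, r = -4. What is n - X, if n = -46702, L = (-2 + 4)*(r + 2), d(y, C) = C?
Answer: -45988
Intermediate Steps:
L = -4 (L = (-2 + 4)*(-4 + 2) = 2*(-2) = -4)
W(h, z) = -4 + h (W(h, z) = h - 4 = -4 + h)
X = -714 (X = (3*(-4 - 3))*34 = (3*(-7))*34 = -21*34 = -714)
n - X = -46702 - 1*(-714) = -46702 + 714 = -45988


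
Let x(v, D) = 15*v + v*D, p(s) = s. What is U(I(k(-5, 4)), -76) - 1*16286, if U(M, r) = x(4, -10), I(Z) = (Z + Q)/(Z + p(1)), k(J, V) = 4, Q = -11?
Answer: -16266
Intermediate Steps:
I(Z) = (-11 + Z)/(1 + Z) (I(Z) = (Z - 11)/(Z + 1) = (-11 + Z)/(1 + Z))
x(v, D) = 15*v + D*v
U(M, r) = 20 (U(M, r) = 4*(15 - 10) = 4*5 = 20)
U(I(k(-5, 4)), -76) - 1*16286 = 20 - 1*16286 = 20 - 16286 = -16266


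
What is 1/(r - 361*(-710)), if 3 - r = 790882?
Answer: -1/534569 ≈ -1.8707e-6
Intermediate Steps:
r = -790879 (r = 3 - 1*790882 = 3 - 790882 = -790879)
1/(r - 361*(-710)) = 1/(-790879 - 361*(-710)) = 1/(-790879 + 256310) = 1/(-534569) = -1/534569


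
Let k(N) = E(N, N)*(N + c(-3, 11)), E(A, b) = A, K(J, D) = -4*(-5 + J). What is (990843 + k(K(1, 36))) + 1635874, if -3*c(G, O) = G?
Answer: 2626989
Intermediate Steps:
K(J, D) = 20 - 4*J
c(G, O) = -G/3
k(N) = N*(1 + N) (k(N) = N*(N - 1/3*(-3)) = N*(N + 1) = N*(1 + N))
(990843 + k(K(1, 36))) + 1635874 = (990843 + (20 - 4*1)*(1 + (20 - 4*1))) + 1635874 = (990843 + (20 - 4)*(1 + (20 - 4))) + 1635874 = (990843 + 16*(1 + 16)) + 1635874 = (990843 + 16*17) + 1635874 = (990843 + 272) + 1635874 = 991115 + 1635874 = 2626989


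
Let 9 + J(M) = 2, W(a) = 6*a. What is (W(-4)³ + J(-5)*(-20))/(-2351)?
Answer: 13684/2351 ≈ 5.8205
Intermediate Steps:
J(M) = -7 (J(M) = -9 + 2 = -7)
(W(-4)³ + J(-5)*(-20))/(-2351) = ((6*(-4))³ - 7*(-20))/(-2351) = ((-24)³ + 140)*(-1/2351) = (-13824 + 140)*(-1/2351) = -13684*(-1/2351) = 13684/2351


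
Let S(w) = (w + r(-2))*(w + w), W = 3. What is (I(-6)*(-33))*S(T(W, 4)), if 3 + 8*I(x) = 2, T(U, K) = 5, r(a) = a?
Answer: 495/4 ≈ 123.75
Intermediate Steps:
I(x) = -⅛ (I(x) = -3/8 + (⅛)*2 = -3/8 + ¼ = -⅛)
S(w) = 2*w*(-2 + w) (S(w) = (w - 2)*(w + w) = (-2 + w)*(2*w) = 2*w*(-2 + w))
(I(-6)*(-33))*S(T(W, 4)) = (-⅛*(-33))*(2*5*(-2 + 5)) = 33*(2*5*3)/8 = (33/8)*30 = 495/4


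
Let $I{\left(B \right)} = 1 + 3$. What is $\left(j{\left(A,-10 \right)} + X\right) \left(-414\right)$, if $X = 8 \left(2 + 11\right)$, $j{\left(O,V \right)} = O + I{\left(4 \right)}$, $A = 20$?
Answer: $-52992$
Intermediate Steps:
$I{\left(B \right)} = 4$
$j{\left(O,V \right)} = 4 + O$ ($j{\left(O,V \right)} = O + 4 = 4 + O$)
$X = 104$ ($X = 8 \cdot 13 = 104$)
$\left(j{\left(A,-10 \right)} + X\right) \left(-414\right) = \left(\left(4 + 20\right) + 104\right) \left(-414\right) = \left(24 + 104\right) \left(-414\right) = 128 \left(-414\right) = -52992$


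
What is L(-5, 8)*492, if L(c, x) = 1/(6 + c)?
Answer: 492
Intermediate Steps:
L(-5, 8)*492 = 492/(6 - 5) = 492/1 = 1*492 = 492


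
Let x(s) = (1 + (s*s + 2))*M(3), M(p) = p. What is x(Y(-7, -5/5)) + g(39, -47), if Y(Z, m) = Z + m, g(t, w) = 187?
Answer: 388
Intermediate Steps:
x(s) = 9 + 3*s² (x(s) = (1 + (s*s + 2))*3 = (1 + (s² + 2))*3 = (1 + (2 + s²))*3 = (3 + s²)*3 = 9 + 3*s²)
x(Y(-7, -5/5)) + g(39, -47) = (9 + 3*(-7 - 5/5)²) + 187 = (9 + 3*(-7 - 5*⅕)²) + 187 = (9 + 3*(-7 - 1)²) + 187 = (9 + 3*(-8)²) + 187 = (9 + 3*64) + 187 = (9 + 192) + 187 = 201 + 187 = 388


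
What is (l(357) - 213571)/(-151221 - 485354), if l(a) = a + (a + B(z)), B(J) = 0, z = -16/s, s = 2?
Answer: 212857/636575 ≈ 0.33438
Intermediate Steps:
z = -8 (z = -16/2 = -16*1/2 = -8)
l(a) = 2*a (l(a) = a + (a + 0) = a + a = 2*a)
(l(357) - 213571)/(-151221 - 485354) = (2*357 - 213571)/(-151221 - 485354) = (714 - 213571)/(-636575) = -212857*(-1/636575) = 212857/636575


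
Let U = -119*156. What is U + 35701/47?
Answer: -836807/47 ≈ -17804.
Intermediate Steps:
U = -18564
U + 35701/47 = -18564 + 35701/47 = -836807/47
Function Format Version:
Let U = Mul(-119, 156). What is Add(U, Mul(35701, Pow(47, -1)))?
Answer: Rational(-836807, 47) ≈ -17804.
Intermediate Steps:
U = -18564
Add(U, Mul(35701, Pow(47, -1))) = Add(-18564, Mul(35701, Pow(47, -1))) = Add(-18564, Mul(35701, Rational(1, 47))) = Add(-18564, Rational(35701, 47)) = Rational(-836807, 47)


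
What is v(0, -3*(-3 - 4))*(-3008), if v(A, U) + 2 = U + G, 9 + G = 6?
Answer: -48128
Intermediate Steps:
G = -3 (G = -9 + 6 = -3)
v(A, U) = -5 + U (v(A, U) = -2 + (U - 3) = -2 + (-3 + U) = -5 + U)
v(0, -3*(-3 - 4))*(-3008) = (-5 - 3*(-3 - 4))*(-3008) = (-5 - 3*(-7))*(-3008) = (-5 + 21)*(-3008) = 16*(-3008) = -48128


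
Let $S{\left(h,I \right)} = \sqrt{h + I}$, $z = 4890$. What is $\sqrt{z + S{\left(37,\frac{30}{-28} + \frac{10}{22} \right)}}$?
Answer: $\frac{\sqrt{115971240 + 154 \sqrt{862862}}}{154} \approx 69.972$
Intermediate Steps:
$S{\left(h,I \right)} = \sqrt{I + h}$
$\sqrt{z + S{\left(37,\frac{30}{-28} + \frac{10}{22} \right)}} = \sqrt{4890 + \sqrt{\left(\frac{30}{-28} + \frac{10}{22}\right) + 37}} = \sqrt{4890 + \sqrt{\left(30 \left(- \frac{1}{28}\right) + 10 \cdot \frac{1}{22}\right) + 37}} = \sqrt{4890 + \sqrt{\left(- \frac{15}{14} + \frac{5}{11}\right) + 37}} = \sqrt{4890 + \sqrt{- \frac{95}{154} + 37}} = \sqrt{4890 + \sqrt{\frac{5603}{154}}} = \sqrt{4890 + \frac{\sqrt{862862}}{154}}$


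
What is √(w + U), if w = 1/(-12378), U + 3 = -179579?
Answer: I*√27514635310866/12378 ≈ 423.77*I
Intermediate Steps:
U = -179582 (U = -3 - 179579 = -179582)
w = -1/12378 ≈ -8.0789e-5
√(w + U) = √(-1/12378 - 179582) = √(-2222865997/12378) = I*√27514635310866/12378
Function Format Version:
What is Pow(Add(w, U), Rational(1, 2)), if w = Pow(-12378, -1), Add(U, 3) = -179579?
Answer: Mul(Rational(1, 12378), I, Pow(27514635310866, Rational(1, 2))) ≈ Mul(423.77, I)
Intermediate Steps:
U = -179582 (U = Add(-3, -179579) = -179582)
w = Rational(-1, 12378) ≈ -8.0789e-5
Pow(Add(w, U), Rational(1, 2)) = Pow(Add(Rational(-1, 12378), -179582), Rational(1, 2)) = Pow(Rational(-2222865997, 12378), Rational(1, 2)) = Mul(Rational(1, 12378), I, Pow(27514635310866, Rational(1, 2)))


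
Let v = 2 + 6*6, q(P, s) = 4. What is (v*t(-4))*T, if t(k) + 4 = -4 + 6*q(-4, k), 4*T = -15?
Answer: -2280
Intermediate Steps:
T = -15/4 (T = (¼)*(-15) = -15/4 ≈ -3.7500)
t(k) = 16 (t(k) = -4 + (-4 + 6*4) = -4 + (-4 + 24) = -4 + 20 = 16)
v = 38 (v = 2 + 36 = 38)
(v*t(-4))*T = (38*16)*(-15/4) = 608*(-15/4) = -2280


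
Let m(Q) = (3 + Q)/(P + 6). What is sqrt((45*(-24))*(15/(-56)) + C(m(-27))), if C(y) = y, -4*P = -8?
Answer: 2*sqrt(3507)/7 ≈ 16.920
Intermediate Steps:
P = 2 (P = -1/4*(-8) = 2)
m(Q) = 3/8 + Q/8 (m(Q) = (3 + Q)/(2 + 6) = (3 + Q)/8 = (3 + Q)*(1/8) = 3/8 + Q/8)
sqrt((45*(-24))*(15/(-56)) + C(m(-27))) = sqrt((45*(-24))*(15/(-56)) + (3/8 + (1/8)*(-27))) = sqrt(-16200*(-1)/56 + (3/8 - 27/8)) = sqrt(-1080*(-15/56) - 3) = sqrt(2025/7 - 3) = sqrt(2004/7) = 2*sqrt(3507)/7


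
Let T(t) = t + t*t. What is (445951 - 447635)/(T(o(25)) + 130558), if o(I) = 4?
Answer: -842/65289 ≈ -0.012897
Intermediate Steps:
T(t) = t + t²
(445951 - 447635)/(T(o(25)) + 130558) = (445951 - 447635)/(4*(1 + 4) + 130558) = -1684/(4*5 + 130558) = -1684/(20 + 130558) = -1684/130578 = -1684*1/130578 = -842/65289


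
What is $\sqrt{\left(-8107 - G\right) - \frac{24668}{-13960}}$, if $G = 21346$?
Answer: $\frac{i \sqrt{358718962470}}{3490} \approx 171.61 i$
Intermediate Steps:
$\sqrt{\left(-8107 - G\right) - \frac{24668}{-13960}} = \sqrt{\left(-8107 - 21346\right) - \frac{24668}{-13960}} = \sqrt{\left(-8107 - 21346\right) - - \frac{6167}{3490}} = \sqrt{-29453 + \frac{6167}{3490}} = \sqrt{- \frac{102784803}{3490}} = \frac{i \sqrt{358718962470}}{3490}$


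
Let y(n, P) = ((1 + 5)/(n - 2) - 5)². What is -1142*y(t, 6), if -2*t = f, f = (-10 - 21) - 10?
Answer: -34178918/1369 ≈ -24966.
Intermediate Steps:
f = -41 (f = -31 - 10 = -41)
t = 41/2 (t = -½*(-41) = 41/2 ≈ 20.500)
y(n, P) = (-5 + 6/(-2 + n))² (y(n, P) = (6/(-2 + n) - 5)² = (-5 + 6/(-2 + n))²)
-1142*y(t, 6) = -1142*(-16 + 5*(41/2))²/(-2 + 41/2)² = -1142*(-16 + 205/2)²/(37/2)² = -1142*(173/2)²*4/1369 = -17089459*4/(2*1369) = -1142*29929/1369 = -34178918/1369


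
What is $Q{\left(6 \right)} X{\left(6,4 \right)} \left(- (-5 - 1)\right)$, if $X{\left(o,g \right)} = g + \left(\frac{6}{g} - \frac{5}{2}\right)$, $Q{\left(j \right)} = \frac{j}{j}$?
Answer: $18$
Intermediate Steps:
$Q{\left(j \right)} = 1$
$X{\left(o,g \right)} = - \frac{5}{2} + g + \frac{6}{g}$ ($X{\left(o,g \right)} = g + \left(\frac{6}{g} - \frac{5}{2}\right) = g - \left(\frac{5}{2} - \frac{6}{g}\right) = - \frac{5}{2} + g + \frac{6}{g}$)
$Q{\left(6 \right)} X{\left(6,4 \right)} \left(- (-5 - 1)\right) = 1 \left(- \frac{5}{2} + 4 + \frac{6}{4}\right) \left(- (-5 - 1)\right) = 1 \left(- \frac{5}{2} + 4 + 6 \cdot \frac{1}{4}\right) \left(\left(-1\right) \left(-6\right)\right) = 1 \left(- \frac{5}{2} + 4 + \frac{3}{2}\right) 6 = 1 \cdot 3 \cdot 6 = 3 \cdot 6 = 18$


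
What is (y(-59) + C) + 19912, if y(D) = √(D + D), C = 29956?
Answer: 49868 + I*√118 ≈ 49868.0 + 10.863*I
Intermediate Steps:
y(D) = √2*√D (y(D) = √(2*D) = √2*√D)
(y(-59) + C) + 19912 = (√2*√(-59) + 29956) + 19912 = (√2*(I*√59) + 29956) + 19912 = (I*√118 + 29956) + 19912 = (29956 + I*√118) + 19912 = 49868 + I*√118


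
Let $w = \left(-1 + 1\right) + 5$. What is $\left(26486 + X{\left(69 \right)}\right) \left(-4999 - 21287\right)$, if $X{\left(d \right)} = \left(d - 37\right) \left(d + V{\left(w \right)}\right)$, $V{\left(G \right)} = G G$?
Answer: $-775279284$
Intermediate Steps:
$w = 5$ ($w = 0 + 5 = 5$)
$V{\left(G \right)} = G^{2}$
$X{\left(d \right)} = \left(-37 + d\right) \left(25 + d\right)$ ($X{\left(d \right)} = \left(d - 37\right) \left(d + 5^{2}\right) = \left(-37 + d\right) \left(d + 25\right) = \left(-37 + d\right) \left(25 + d\right)$)
$\left(26486 + X{\left(69 \right)}\right) \left(-4999 - 21287\right) = \left(26486 - \left(1753 - 4761\right)\right) \left(-4999 - 21287\right) = \left(26486 - -3008\right) \left(-26286\right) = \left(26486 + 3008\right) \left(-26286\right) = 29494 \left(-26286\right) = -775279284$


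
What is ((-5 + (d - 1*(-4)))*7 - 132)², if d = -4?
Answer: 27889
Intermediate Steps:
((-5 + (d - 1*(-4)))*7 - 132)² = ((-5 + (-4 - 1*(-4)))*7 - 132)² = ((-5 + (-4 + 4))*7 - 132)² = ((-5 + 0)*7 - 132)² = (-5*7 - 132)² = (-35 - 132)² = (-167)² = 27889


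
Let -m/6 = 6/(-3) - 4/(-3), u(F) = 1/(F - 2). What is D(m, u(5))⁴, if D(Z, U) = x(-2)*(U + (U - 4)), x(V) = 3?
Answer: 10000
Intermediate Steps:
u(F) = 1/(-2 + F)
m = 4 (m = -6*(6/(-3) - 4/(-3)) = -6*(6*(-⅓) - 4*(-⅓)) = -6*(-2 + 4/3) = -6*(-⅔) = 4)
D(Z, U) = -12 + 6*U (D(Z, U) = 3*(U + (U - 4)) = 3*(U + (-4 + U)) = 3*(-4 + 2*U) = -12 + 6*U)
D(m, u(5))⁴ = (-12 + 6/(-2 + 5))⁴ = (-12 + 6/3)⁴ = (-12 + 6*(⅓))⁴ = (-12 + 2)⁴ = (-10)⁴ = 10000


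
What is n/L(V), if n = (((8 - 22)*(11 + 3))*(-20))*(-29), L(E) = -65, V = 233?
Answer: 22736/13 ≈ 1748.9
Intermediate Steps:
n = -113680 (n = (-14*14*(-20))*(-29) = -196*(-20)*(-29) = 3920*(-29) = -113680)
n/L(V) = -113680/(-65) = -113680*(-1/65) = 22736/13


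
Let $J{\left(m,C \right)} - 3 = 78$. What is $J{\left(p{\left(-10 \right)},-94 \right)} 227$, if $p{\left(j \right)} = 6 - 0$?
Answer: $18387$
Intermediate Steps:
$p{\left(j \right)} = 6$ ($p{\left(j \right)} = 6 + 0 = 6$)
$J{\left(m,C \right)} = 81$ ($J{\left(m,C \right)} = 3 + 78 = 81$)
$J{\left(p{\left(-10 \right)},-94 \right)} 227 = 81 \cdot 227 = 18387$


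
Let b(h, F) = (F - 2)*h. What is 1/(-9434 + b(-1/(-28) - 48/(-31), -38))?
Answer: -217/2060928 ≈ -0.00010529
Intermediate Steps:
b(h, F) = h*(-2 + F) (b(h, F) = (-2 + F)*h = h*(-2 + F))
1/(-9434 + b(-1/(-28) - 48/(-31), -38)) = 1/(-9434 + (-1/(-28) - 48/(-31))*(-2 - 38)) = 1/(-9434 + (-1*(-1/28) - 48*(-1/31))*(-40)) = 1/(-9434 + (1/28 + 48/31)*(-40)) = 1/(-9434 + (1375/868)*(-40)) = 1/(-9434 - 13750/217) = 1/(-2060928/217) = -217/2060928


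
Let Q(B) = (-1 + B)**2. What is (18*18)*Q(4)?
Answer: 2916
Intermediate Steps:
(18*18)*Q(4) = (18*18)*(-1 + 4)**2 = 324*3**2 = 324*9 = 2916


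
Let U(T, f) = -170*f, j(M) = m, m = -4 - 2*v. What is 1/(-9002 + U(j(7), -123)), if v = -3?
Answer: 1/11908 ≈ 8.3977e-5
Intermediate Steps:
m = 2 (m = -4 - 2*(-3) = -4 + 6 = 2)
j(M) = 2
1/(-9002 + U(j(7), -123)) = 1/(-9002 - 170*(-123)) = 1/(-9002 + 20910) = 1/11908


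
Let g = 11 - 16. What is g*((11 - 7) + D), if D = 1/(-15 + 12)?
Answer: -55/3 ≈ -18.333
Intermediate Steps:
g = -5
D = -⅓ (D = 1/(-3) = -⅓ ≈ -0.33333)
g*((11 - 7) + D) = -5*((11 - 7) - ⅓) = -5*(4 - ⅓) = -5*11/3 = -55/3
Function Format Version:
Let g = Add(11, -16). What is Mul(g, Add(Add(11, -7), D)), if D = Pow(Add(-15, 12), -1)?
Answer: Rational(-55, 3) ≈ -18.333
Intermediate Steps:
g = -5
D = Rational(-1, 3) (D = Pow(-3, -1) = Rational(-1, 3) ≈ -0.33333)
Mul(g, Add(Add(11, -7), D)) = Mul(-5, Add(Add(11, -7), Rational(-1, 3))) = Mul(-5, Add(4, Rational(-1, 3))) = Mul(-5, Rational(11, 3)) = Rational(-55, 3)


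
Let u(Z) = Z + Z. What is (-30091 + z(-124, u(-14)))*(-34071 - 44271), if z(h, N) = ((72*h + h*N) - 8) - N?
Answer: 2783256234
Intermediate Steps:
u(Z) = 2*Z
z(h, N) = -8 - N + 72*h + N*h (z(h, N) = ((72*h + N*h) - 8) - N = (-8 + 72*h + N*h) - N = -8 - N + 72*h + N*h)
(-30091 + z(-124, u(-14)))*(-34071 - 44271) = (-30091 + (-8 - 2*(-14) + 72*(-124) + (2*(-14))*(-124)))*(-34071 - 44271) = (-30091 + (-8 - 1*(-28) - 8928 - 28*(-124)))*(-78342) = (-30091 + (-8 + 28 - 8928 + 3472))*(-78342) = (-30091 - 5436)*(-78342) = -35527*(-78342) = 2783256234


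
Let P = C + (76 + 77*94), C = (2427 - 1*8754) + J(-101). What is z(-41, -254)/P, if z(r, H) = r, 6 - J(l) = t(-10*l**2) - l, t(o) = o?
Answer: -41/102902 ≈ -0.00039844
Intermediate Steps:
J(l) = 6 + l + 10*l**2 (J(l) = 6 - (-10*l**2 - l) = 6 - (-l - 10*l**2) = 6 + (l + 10*l**2) = 6 + l + 10*l**2)
C = 95588 (C = (2427 - 1*8754) + (6 - 101 + 10*(-101)**2) = (2427 - 8754) + (6 - 101 + 10*10201) = -6327 + (6 - 101 + 102010) = -6327 + 101915 = 95588)
P = 102902 (P = 95588 + (76 + 77*94) = 95588 + (76 + 7238) = 95588 + 7314 = 102902)
z(-41, -254)/P = -41/102902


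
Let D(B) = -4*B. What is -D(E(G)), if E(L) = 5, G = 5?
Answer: 20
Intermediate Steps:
-D(E(G)) = -(-4)*5 = -1*(-20) = 20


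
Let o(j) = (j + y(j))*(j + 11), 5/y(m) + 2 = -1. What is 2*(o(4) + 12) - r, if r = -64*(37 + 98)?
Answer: 8734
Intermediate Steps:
y(m) = -5/3 (y(m) = 5/(-2 - 1) = 5/(-3) = 5*(-1/3) = -5/3)
o(j) = (11 + j)*(-5/3 + j) (o(j) = (j - 5/3)*(j + 11) = (-5/3 + j)*(11 + j) = (11 + j)*(-5/3 + j))
r = -8640 (r = -64*135 = -8640)
2*(o(4) + 12) - r = 2*((-55/3 + 4**2 + (28/3)*4) + 12) - 1*(-8640) = 2*((-55/3 + 16 + 112/3) + 12) + 8640 = 2*(35 + 12) + 8640 = 2*47 + 8640 = 94 + 8640 = 8734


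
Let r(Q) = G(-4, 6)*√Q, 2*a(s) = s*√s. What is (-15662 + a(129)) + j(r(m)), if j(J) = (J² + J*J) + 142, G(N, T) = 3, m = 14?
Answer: -15268 + 129*√129/2 ≈ -14535.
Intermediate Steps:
a(s) = s^(3/2)/2 (a(s) = (s*√s)/2 = s^(3/2)/2)
r(Q) = 3*√Q
j(J) = 142 + 2*J² (j(J) = (J² + J²) + 142 = 2*J² + 142 = 142 + 2*J²)
(-15662 + a(129)) + j(r(m)) = (-15662 + 129^(3/2)/2) + (142 + 2*(3*√14)²) = (-15662 + (129*√129)/2) + (142 + 2*126) = (-15662 + 129*√129/2) + (142 + 252) = (-15662 + 129*√129/2) + 394 = -15268 + 129*√129/2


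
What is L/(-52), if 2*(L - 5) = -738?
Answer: 7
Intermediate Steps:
L = -364 (L = 5 + (½)*(-738) = 5 - 369 = -364)
L/(-52) = -364/(-52) = -364*(-1/52) = 7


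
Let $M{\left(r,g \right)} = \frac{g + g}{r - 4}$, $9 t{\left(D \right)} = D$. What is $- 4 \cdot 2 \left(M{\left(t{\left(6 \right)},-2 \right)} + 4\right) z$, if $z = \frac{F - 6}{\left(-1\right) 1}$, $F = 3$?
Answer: $- \frac{624}{5} \approx -124.8$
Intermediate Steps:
$t{\left(D \right)} = \frac{D}{9}$
$M{\left(r,g \right)} = \frac{2 g}{-4 + r}$
$z = 3$ ($z = \frac{3 - 6}{\left(-1\right) 1} = \frac{3 - 6}{-1} = \left(-3\right) \left(-1\right) = 3$)
$- 4 \cdot 2 \left(M{\left(t{\left(6 \right)},-2 \right)} + 4\right) z = - 4 \cdot 2 \left(2 \left(-2\right) \frac{1}{-4 + \frac{1}{9} \cdot 6} + 4\right) 3 = - 4 \cdot 2 \left(2 \left(-2\right) \frac{1}{-4 + \frac{2}{3}} + 4\right) 3 = - 4 \cdot 2 \left(2 \left(-2\right) \frac{1}{- \frac{10}{3}} + 4\right) 3 = - 4 \cdot 2 \left(2 \left(-2\right) \left(- \frac{3}{10}\right) + 4\right) 3 = - 4 \cdot 2 \left(\frac{6}{5} + 4\right) 3 = - 4 \cdot 2 \cdot \frac{26}{5} \cdot 3 = \left(-4\right) \frac{52}{5} \cdot 3 = \left(- \frac{208}{5}\right) 3 = - \frac{624}{5}$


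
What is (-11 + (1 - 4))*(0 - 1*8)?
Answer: 112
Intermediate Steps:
(-11 + (1 - 4))*(0 - 1*8) = (-11 - 3)*(0 - 8) = -14*(-8) = 112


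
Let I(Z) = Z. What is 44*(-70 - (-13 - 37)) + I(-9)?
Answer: -889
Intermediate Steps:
44*(-70 - (-13 - 37)) + I(-9) = 44*(-70 - (-13 - 37)) - 9 = 44*(-70 - 1*(-50)) - 9 = 44*(-70 + 50) - 9 = 44*(-20) - 9 = -880 - 9 = -889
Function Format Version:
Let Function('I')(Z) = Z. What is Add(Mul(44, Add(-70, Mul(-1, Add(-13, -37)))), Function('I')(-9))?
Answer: -889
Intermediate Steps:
Add(Mul(44, Add(-70, Mul(-1, Add(-13, -37)))), Function('I')(-9)) = Add(Mul(44, Add(-70, Mul(-1, Add(-13, -37)))), -9) = Add(Mul(44, Add(-70, Mul(-1, -50))), -9) = Add(Mul(44, Add(-70, 50)), -9) = Add(Mul(44, -20), -9) = Add(-880, -9) = -889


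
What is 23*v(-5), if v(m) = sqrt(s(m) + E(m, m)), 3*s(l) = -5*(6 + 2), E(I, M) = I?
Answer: 23*I*sqrt(165)/3 ≈ 98.48*I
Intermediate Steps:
s(l) = -40/3 (s(l) = (-5*(6 + 2))/3 = (-5*8)/3 = (1/3)*(-40) = -40/3)
v(m) = sqrt(-40/3 + m)
23*v(-5) = 23*(sqrt(-120 + 9*(-5))/3) = 23*(sqrt(-120 - 45)/3) = 23*(sqrt(-165)/3) = 23*((I*sqrt(165))/3) = 23*(I*sqrt(165)/3) = 23*I*sqrt(165)/3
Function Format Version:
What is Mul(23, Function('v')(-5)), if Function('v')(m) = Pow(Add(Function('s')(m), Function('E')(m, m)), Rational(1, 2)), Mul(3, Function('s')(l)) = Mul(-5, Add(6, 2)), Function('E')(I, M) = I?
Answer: Mul(Rational(23, 3), I, Pow(165, Rational(1, 2))) ≈ Mul(98.480, I)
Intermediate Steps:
Function('s')(l) = Rational(-40, 3) (Function('s')(l) = Mul(Rational(1, 3), Mul(-5, Add(6, 2))) = Mul(Rational(1, 3), Mul(-5, 8)) = Mul(Rational(1, 3), -40) = Rational(-40, 3))
Function('v')(m) = Pow(Add(Rational(-40, 3), m), Rational(1, 2))
Mul(23, Function('v')(-5)) = Mul(23, Mul(Rational(1, 3), Pow(Add(-120, Mul(9, -5)), Rational(1, 2)))) = Mul(23, Mul(Rational(1, 3), Pow(Add(-120, -45), Rational(1, 2)))) = Mul(23, Mul(Rational(1, 3), Pow(-165, Rational(1, 2)))) = Mul(23, Mul(Rational(1, 3), Mul(I, Pow(165, Rational(1, 2))))) = Mul(23, Mul(Rational(1, 3), I, Pow(165, Rational(1, 2)))) = Mul(Rational(23, 3), I, Pow(165, Rational(1, 2)))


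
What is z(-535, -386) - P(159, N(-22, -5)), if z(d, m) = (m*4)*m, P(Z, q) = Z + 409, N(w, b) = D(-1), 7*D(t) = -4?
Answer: 595416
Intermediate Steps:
D(t) = -4/7 (D(t) = (⅐)*(-4) = -4/7)
N(w, b) = -4/7
P(Z, q) = 409 + Z
z(d, m) = 4*m² (z(d, m) = (4*m)*m = 4*m²)
z(-535, -386) - P(159, N(-22, -5)) = 4*(-386)² - (409 + 159) = 4*148996 - 1*568 = 595984 - 568 = 595416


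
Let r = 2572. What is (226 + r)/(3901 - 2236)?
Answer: 2798/1665 ≈ 1.6805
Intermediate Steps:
(226 + r)/(3901 - 2236) = (226 + 2572)/(3901 - 2236) = 2798/1665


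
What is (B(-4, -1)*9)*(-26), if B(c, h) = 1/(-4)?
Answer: 117/2 ≈ 58.500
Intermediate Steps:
B(c, h) = -¼
(B(-4, -1)*9)*(-26) = -¼*9*(-26) = -9/4*(-26) = 117/2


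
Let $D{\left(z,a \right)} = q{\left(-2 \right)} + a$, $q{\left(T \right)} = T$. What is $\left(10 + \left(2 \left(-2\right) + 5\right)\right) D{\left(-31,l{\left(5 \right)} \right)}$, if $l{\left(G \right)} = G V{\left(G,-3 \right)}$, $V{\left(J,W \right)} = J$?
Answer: $253$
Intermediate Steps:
$l{\left(G \right)} = G^{2}$ ($l{\left(G \right)} = G G = G^{2}$)
$D{\left(z,a \right)} = -2 + a$
$\left(10 + \left(2 \left(-2\right) + 5\right)\right) D{\left(-31,l{\left(5 \right)} \right)} = \left(10 + \left(2 \left(-2\right) + 5\right)\right) \left(-2 + 5^{2}\right) = \left(10 + \left(-4 + 5\right)\right) \left(-2 + 25\right) = \left(10 + 1\right) 23 = 11 \cdot 23 = 253$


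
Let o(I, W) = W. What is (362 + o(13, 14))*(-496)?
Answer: -186496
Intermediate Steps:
(362 + o(13, 14))*(-496) = (362 + 14)*(-496) = 376*(-496) = -186496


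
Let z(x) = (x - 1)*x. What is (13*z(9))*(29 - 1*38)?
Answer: -8424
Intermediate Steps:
z(x) = x*(-1 + x) (z(x) = (-1 + x)*x = x*(-1 + x))
(13*z(9))*(29 - 1*38) = (13*(9*(-1 + 9)))*(29 - 1*38) = (13*(9*8))*(29 - 38) = (13*72)*(-9) = 936*(-9) = -8424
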